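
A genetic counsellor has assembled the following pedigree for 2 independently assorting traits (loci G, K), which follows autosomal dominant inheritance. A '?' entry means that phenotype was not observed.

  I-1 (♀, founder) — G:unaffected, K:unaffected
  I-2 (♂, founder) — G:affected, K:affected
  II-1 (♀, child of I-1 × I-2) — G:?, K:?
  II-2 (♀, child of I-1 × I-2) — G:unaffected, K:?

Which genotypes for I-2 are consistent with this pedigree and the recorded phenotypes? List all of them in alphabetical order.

I-2 ∈ {Gg KK, Gg Kk}

G/I-1 un ·: gg
G/I-2 aff ·: Gg
G/II-1 ? I-1×I-2: gg|Gg
G/II-2 un I-1×I-2: gg
⇒ G over [I-1,I-2,II-1,II-2]: 2 consistent
K/I-1 un ·: kk
K/I-2 aff ·: Kk|KK
K/II-1 ? I-1×I-2: kk|Kk
K/II-2 ? I-1×I-2: kk|Kk
⇒ K over [I-1,I-2,II-1,II-2]: 5 consistent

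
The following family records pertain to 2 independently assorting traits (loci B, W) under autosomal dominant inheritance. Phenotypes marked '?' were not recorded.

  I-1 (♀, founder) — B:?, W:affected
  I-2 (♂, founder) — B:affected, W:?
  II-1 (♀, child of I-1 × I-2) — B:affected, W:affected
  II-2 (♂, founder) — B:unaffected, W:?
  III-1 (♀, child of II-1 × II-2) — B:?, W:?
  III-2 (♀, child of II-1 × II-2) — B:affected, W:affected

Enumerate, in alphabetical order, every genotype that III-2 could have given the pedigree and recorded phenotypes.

III-2 ∈ {Bb WW, Bb Ww}

B/I-1 ? ·: bb|Bb|BB
B/I-2 aff ·: Bb|BB
B/II-1 aff I-1×I-2: Bb|BB
B/II-2 un ·: bb
B/III-1 ? II-1×II-2: bb|Bb
B/III-2 aff II-1×II-2: Bb
⇒ B over [I-1,I-2,II-1,II-2,III-1,III-2]: 14 consistent
W/I-1 aff ·: Ww|WW
W/I-2 ? ·: ww|Ww|WW
W/II-1 aff I-1×I-2: Ww|WW
W/II-2 ? ·: ww|Ww|WW
W/III-1 ? II-1×II-2: ww|Ww|WW
W/III-2 aff II-1×II-2: Ww|WW
⇒ W over [I-1,I-2,II-1,II-2,III-1,III-2]: 84 consistent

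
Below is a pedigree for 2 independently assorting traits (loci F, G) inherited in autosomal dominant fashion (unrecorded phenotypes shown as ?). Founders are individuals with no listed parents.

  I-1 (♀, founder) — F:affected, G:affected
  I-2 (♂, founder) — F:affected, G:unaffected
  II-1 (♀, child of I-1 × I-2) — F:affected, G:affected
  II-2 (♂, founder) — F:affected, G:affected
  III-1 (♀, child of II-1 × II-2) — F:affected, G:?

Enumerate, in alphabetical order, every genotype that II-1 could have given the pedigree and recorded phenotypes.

F/I-1 aff ·: Ff|FF
F/I-2 aff ·: Ff|FF
F/II-1 aff I-1×I-2: Ff|FF
F/II-2 aff ·: Ff|FF
F/III-1 aff II-1×II-2: Ff|FF
⇒ F over [I-1,I-2,II-1,II-2,III-1]: 24 consistent
G/I-1 aff ·: Gg|GG
G/I-2 un ·: gg
G/II-1 aff I-1×I-2: Gg
G/II-2 aff ·: Gg|GG
G/III-1 ? II-1×II-2: gg|Gg|GG
⇒ G over [I-1,I-2,II-1,II-2,III-1]: 10 consistent

II-1 ∈ {FF Gg, Ff Gg}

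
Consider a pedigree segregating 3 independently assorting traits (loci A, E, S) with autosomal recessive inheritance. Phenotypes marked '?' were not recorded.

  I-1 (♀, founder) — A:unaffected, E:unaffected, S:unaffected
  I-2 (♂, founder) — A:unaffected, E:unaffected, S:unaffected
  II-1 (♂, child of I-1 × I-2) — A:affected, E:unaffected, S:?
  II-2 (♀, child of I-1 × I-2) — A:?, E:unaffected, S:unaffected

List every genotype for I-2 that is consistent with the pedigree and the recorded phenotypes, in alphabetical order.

A/I-1 un ·: Aa
A/I-2 un ·: Aa
A/II-1 aff I-1×I-2: aa
A/II-2 ? I-1×I-2: AA|Aa|aa
⇒ A over [I-1,I-2,II-1,II-2]: 3 consistent
E/I-1 un ·: EE|Ee
E/I-2 un ·: EE|Ee
E/II-1 un I-1×I-2: EE|Ee
E/II-2 un I-1×I-2: EE|Ee
⇒ E over [I-1,I-2,II-1,II-2]: 13 consistent
S/I-1 un ·: SS|Ss
S/I-2 un ·: SS|Ss
S/II-1 ? I-1×I-2: SS|Ss|ss
S/II-2 un I-1×I-2: SS|Ss
⇒ S over [I-1,I-2,II-1,II-2]: 15 consistent

I-2 ∈ {Aa EE SS, Aa EE Ss, Aa Ee SS, Aa Ee Ss}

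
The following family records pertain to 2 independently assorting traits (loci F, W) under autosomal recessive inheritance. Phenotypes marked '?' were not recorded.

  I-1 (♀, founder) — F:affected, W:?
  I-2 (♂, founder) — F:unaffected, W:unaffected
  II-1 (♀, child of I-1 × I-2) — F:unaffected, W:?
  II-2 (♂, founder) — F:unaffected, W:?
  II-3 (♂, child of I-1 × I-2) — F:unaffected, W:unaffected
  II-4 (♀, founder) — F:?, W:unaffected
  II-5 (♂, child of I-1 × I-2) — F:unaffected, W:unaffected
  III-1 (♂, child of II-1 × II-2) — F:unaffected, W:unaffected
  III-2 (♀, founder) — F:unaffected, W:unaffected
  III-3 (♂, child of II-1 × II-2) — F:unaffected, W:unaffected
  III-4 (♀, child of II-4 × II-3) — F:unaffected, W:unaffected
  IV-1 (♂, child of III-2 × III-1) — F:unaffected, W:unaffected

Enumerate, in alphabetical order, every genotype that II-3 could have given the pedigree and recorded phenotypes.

F/I-1 aff ·: ff
F/I-2 un ·: FF|Ff
F/II-1 un I-1×I-2: Ff
F/II-2 un ·: FF|Ff
F/II-3 un I-1×I-2: Ff
F/II-4 ? ·: FF|Ff|ff
F/II-5 un I-1×I-2: Ff
F/III-1 un II-1×II-2: FF|Ff
F/III-2 un ·: FF|Ff
F/III-3 un II-1×II-2: FF|Ff
F/III-4 un II-4×II-3: FF|Ff
F/IV-1 un III-2×III-1: FF|Ff
⇒ F over [I-1,I-2,II-1,II-2,II-3,II-4,II-5,III-1,III-2,III-3,III-4,IV-1]: 280 consistent
W/I-1 ? ·: WW|Ww|ww
W/I-2 un ·: WW|Ww
W/II-1 ? I-1×I-2: WW|Ww|ww
W/II-2 ? ·: WW|Ww|ww
W/II-3 un I-1×I-2: WW|Ww
W/II-4 un ·: WW|Ww
W/II-5 un I-1×I-2: WW|Ww
W/III-1 un II-1×II-2: WW|Ww
W/III-2 un ·: WW|Ww
W/III-3 un II-1×II-2: WW|Ww
W/III-4 un II-4×II-3: WW|Ww
W/IV-1 un III-2×III-1: WW|Ww
⇒ W over [I-1,I-2,II-1,II-2,II-3,II-4,II-5,III-1,III-2,III-3,III-4,IV-1]: 2689 consistent

II-3 ∈ {Ff WW, Ff Ww}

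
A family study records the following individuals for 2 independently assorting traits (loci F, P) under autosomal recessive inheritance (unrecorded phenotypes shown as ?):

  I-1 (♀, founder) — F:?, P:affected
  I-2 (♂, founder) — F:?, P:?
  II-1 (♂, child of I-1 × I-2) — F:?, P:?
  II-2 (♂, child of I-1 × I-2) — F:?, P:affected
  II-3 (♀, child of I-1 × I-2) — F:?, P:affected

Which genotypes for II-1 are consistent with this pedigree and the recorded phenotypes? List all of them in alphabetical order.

F/I-1 ? ·: FF|Ff|ff
F/I-2 ? ·: FF|Ff|ff
F/II-1 ? I-1×I-2: FF|Ff|ff
F/II-2 ? I-1×I-2: FF|Ff|ff
F/II-3 ? I-1×I-2: FF|Ff|ff
⇒ F over [I-1,I-2,II-1,II-2,II-3]: 63 consistent
P/I-1 aff ·: pp
P/I-2 ? ·: Pp|pp
P/II-1 ? I-1×I-2: Pp|pp
P/II-2 aff I-1×I-2: pp
P/II-3 aff I-1×I-2: pp
⇒ P over [I-1,I-2,II-1,II-2,II-3]: 3 consistent

II-1 ∈ {FF Pp, FF pp, Ff Pp, Ff pp, ff Pp, ff pp}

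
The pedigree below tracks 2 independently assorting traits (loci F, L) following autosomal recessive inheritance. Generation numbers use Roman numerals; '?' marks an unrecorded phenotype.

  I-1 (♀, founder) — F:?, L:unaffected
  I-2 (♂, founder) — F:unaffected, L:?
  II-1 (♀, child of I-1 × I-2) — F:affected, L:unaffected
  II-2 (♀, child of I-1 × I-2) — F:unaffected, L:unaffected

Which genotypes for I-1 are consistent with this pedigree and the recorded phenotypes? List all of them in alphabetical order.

F/I-1 ? ·: Ff|ff
F/I-2 un ·: Ff
F/II-1 aff I-1×I-2: ff
F/II-2 un I-1×I-2: FF|Ff
⇒ F over [I-1,I-2,II-1,II-2]: 3 consistent
L/I-1 un ·: LL|Ll
L/I-2 ? ·: LL|Ll|ll
L/II-1 un I-1×I-2: LL|Ll
L/II-2 un I-1×I-2: LL|Ll
⇒ L over [I-1,I-2,II-1,II-2]: 15 consistent

I-1 ∈ {Ff LL, Ff Ll, ff LL, ff Ll}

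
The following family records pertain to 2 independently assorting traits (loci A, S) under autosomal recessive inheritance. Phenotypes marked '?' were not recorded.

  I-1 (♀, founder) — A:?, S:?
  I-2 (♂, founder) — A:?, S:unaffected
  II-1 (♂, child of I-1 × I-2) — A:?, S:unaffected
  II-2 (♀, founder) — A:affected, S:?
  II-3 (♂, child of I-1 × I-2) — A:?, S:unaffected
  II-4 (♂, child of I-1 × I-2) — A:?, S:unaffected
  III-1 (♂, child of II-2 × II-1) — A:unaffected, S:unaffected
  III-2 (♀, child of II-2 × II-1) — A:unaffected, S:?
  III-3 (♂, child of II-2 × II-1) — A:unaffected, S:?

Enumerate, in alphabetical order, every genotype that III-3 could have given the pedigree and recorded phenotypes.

III-3 ∈ {Aa SS, Aa Ss, Aa ss}

A/I-1 ? ·: AA|Aa|aa
A/I-2 ? ·: AA|Aa|aa
A/II-1 ? I-1×I-2: AA|Aa
A/II-2 aff ·: aa
A/II-3 ? I-1×I-2: AA|Aa|aa
A/II-4 ? I-1×I-2: AA|Aa|aa
A/III-1 un II-2×II-1: Aa
A/III-2 un II-2×II-1: Aa
A/III-3 un II-2×II-1: Aa
⇒ A over [I-1,I-2,II-1,II-2,II-3,II-4,III-1,III-2,III-3]: 45 consistent
S/I-1 ? ·: SS|Ss|ss
S/I-2 un ·: SS|Ss
S/II-1 un I-1×I-2: SS|Ss
S/II-2 ? ·: SS|Ss|ss
S/II-3 un I-1×I-2: SS|Ss
S/II-4 un I-1×I-2: SS|Ss
S/III-1 un II-2×II-1: SS|Ss
S/III-2 ? II-2×II-1: SS|Ss|ss
S/III-3 ? II-2×II-1: SS|Ss|ss
⇒ S over [I-1,I-2,II-1,II-2,II-3,II-4,III-1,III-2,III-3]: 550 consistent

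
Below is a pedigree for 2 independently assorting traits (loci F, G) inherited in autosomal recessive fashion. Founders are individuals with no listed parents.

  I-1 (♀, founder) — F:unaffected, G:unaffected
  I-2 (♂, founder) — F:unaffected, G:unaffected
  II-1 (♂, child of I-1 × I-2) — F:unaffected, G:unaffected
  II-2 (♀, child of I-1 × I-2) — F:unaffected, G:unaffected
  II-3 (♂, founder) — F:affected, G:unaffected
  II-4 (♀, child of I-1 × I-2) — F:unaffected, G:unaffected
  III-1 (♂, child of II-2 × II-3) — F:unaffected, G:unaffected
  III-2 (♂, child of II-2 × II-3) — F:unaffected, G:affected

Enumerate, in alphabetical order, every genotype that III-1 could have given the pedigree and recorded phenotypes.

F/I-1 un ·: FF|Ff
F/I-2 un ·: FF|Ff
F/II-1 un I-1×I-2: FF|Ff
F/II-2 un I-1×I-2: FF|Ff
F/II-3 aff ·: ff
F/II-4 un I-1×I-2: FF|Ff
F/III-1 un II-2×II-3: Ff
F/III-2 un II-2×II-3: Ff
⇒ F over [I-1,I-2,II-1,II-2,II-3,II-4,III-1,III-2]: 25 consistent
G/I-1 un ·: GG|Gg
G/I-2 un ·: GG|Gg
G/II-1 un I-1×I-2: GG|Gg
G/II-2 un I-1×I-2: Gg
G/II-3 un ·: Gg
G/II-4 un I-1×I-2: GG|Gg
G/III-1 un II-2×II-3: GG|Gg
G/III-2 aff II-2×II-3: gg
⇒ G over [I-1,I-2,II-1,II-2,II-3,II-4,III-1,III-2]: 24 consistent

III-1 ∈ {Ff GG, Ff Gg}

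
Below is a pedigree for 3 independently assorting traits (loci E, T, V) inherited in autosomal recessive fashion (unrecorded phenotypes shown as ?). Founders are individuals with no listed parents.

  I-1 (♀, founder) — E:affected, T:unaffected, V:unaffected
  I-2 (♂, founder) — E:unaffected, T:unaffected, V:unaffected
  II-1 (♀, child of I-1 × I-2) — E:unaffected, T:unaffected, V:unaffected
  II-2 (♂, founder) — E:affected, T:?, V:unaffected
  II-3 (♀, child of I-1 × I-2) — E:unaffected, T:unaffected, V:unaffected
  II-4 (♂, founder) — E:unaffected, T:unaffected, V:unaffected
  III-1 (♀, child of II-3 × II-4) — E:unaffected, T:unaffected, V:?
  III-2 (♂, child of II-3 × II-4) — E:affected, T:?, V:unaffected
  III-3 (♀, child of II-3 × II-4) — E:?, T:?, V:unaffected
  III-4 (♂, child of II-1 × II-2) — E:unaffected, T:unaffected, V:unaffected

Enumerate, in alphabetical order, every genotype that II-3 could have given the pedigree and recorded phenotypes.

E/I-1 aff ·: ee
E/I-2 un ·: EE|Ee
E/II-1 un I-1×I-2: Ee
E/II-2 aff ·: ee
E/II-3 un I-1×I-2: Ee
E/II-4 un ·: Ee
E/III-1 un II-3×II-4: EE|Ee
E/III-2 aff II-3×II-4: ee
E/III-3 ? II-3×II-4: EE|Ee|ee
E/III-4 un II-1×II-2: Ee
⇒ E over [I-1,I-2,II-1,II-2,II-3,II-4,III-1,III-2,III-3,III-4]: 12 consistent
T/I-1 un ·: TT|Tt
T/I-2 un ·: TT|Tt
T/II-1 un I-1×I-2: TT|Tt
T/II-2 ? ·: TT|Tt|tt
T/II-3 un I-1×I-2: TT|Tt
T/II-4 un ·: TT|Tt
T/III-1 un II-3×II-4: TT|Tt
T/III-2 ? II-3×II-4: TT|Tt|tt
T/III-3 ? II-3×II-4: TT|Tt|tt
T/III-4 un II-1×II-2: TT|Tt
⇒ T over [I-1,I-2,II-1,II-2,II-3,II-4,III-1,III-2,III-3,III-4]: 981 consistent
V/I-1 un ·: VV|Vv
V/I-2 un ·: VV|Vv
V/II-1 un I-1×I-2: VV|Vv
V/II-2 un ·: VV|Vv
V/II-3 un I-1×I-2: VV|Vv
V/II-4 un ·: VV|Vv
V/III-1 ? II-3×II-4: VV|Vv|vv
V/III-2 un II-3×II-4: VV|Vv
V/III-3 un II-3×II-4: VV|Vv
V/III-4 un II-1×II-2: VV|Vv
⇒ V over [I-1,I-2,II-1,II-2,II-3,II-4,III-1,III-2,III-3,III-4]: 636 consistent

II-3 ∈ {Ee TT VV, Ee TT Vv, Ee Tt VV, Ee Tt Vv}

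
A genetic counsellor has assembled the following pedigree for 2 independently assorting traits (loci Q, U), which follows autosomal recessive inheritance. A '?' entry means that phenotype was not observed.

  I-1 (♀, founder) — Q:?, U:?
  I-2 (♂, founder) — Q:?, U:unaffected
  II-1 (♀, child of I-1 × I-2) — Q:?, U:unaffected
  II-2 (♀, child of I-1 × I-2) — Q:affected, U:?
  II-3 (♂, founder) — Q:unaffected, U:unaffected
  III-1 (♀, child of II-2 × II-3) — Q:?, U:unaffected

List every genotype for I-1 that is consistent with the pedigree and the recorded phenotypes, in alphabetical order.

Q/I-1 ? ·: Qq|qq
Q/I-2 ? ·: Qq|qq
Q/II-1 ? I-1×I-2: QQ|Qq|qq
Q/II-2 aff I-1×I-2: qq
Q/II-3 un ·: QQ|Qq
Q/III-1 ? II-2×II-3: Qq|qq
⇒ Q over [I-1,I-2,II-1,II-2,II-3,III-1]: 24 consistent
U/I-1 ? ·: UU|Uu|uu
U/I-2 un ·: UU|Uu
U/II-1 un I-1×I-2: UU|Uu
U/II-2 ? I-1×I-2: UU|Uu|uu
U/II-3 un ·: UU|Uu
U/III-1 un II-2×II-3: UU|Uu
⇒ U over [I-1,I-2,II-1,II-2,II-3,III-1]: 59 consistent

I-1 ∈ {Qq UU, Qq Uu, Qq uu, qq UU, qq Uu, qq uu}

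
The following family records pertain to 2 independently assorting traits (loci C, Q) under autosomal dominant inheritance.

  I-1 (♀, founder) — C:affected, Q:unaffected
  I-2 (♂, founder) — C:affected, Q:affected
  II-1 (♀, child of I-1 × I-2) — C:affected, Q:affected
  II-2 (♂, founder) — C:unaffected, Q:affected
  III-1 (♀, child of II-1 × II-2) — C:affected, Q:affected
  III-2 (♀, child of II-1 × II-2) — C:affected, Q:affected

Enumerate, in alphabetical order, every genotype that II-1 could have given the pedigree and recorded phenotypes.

C/I-1 aff ·: Cc|CC
C/I-2 aff ·: Cc|CC
C/II-1 aff I-1×I-2: Cc|CC
C/II-2 un ·: cc
C/III-1 aff II-1×II-2: Cc
C/III-2 aff II-1×II-2: Cc
⇒ C over [I-1,I-2,II-1,II-2,III-1,III-2]: 7 consistent
Q/I-1 un ·: qq
Q/I-2 aff ·: Qq|QQ
Q/II-1 aff I-1×I-2: Qq
Q/II-2 aff ·: Qq|QQ
Q/III-1 aff II-1×II-2: Qq|QQ
Q/III-2 aff II-1×II-2: Qq|QQ
⇒ Q over [I-1,I-2,II-1,II-2,III-1,III-2]: 16 consistent

II-1 ∈ {CC Qq, Cc Qq}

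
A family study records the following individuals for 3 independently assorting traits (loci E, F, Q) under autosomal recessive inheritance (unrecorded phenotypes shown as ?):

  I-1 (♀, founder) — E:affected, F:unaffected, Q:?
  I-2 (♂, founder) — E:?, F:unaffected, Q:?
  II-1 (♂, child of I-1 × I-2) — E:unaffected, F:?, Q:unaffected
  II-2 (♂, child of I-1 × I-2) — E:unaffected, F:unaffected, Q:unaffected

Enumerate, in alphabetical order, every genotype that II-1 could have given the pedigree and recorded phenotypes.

E/I-1 aff ·: ee
E/I-2 ? ·: EE|Ee
E/II-1 un I-1×I-2: Ee
E/II-2 un I-1×I-2: Ee
⇒ E over [I-1,I-2,II-1,II-2]: 2 consistent
F/I-1 un ·: FF|Ff
F/I-2 un ·: FF|Ff
F/II-1 ? I-1×I-2: FF|Ff|ff
F/II-2 un I-1×I-2: FF|Ff
⇒ F over [I-1,I-2,II-1,II-2]: 15 consistent
Q/I-1 ? ·: QQ|Qq|qq
Q/I-2 ? ·: QQ|Qq|qq
Q/II-1 un I-1×I-2: QQ|Qq
Q/II-2 un I-1×I-2: QQ|Qq
⇒ Q over [I-1,I-2,II-1,II-2]: 17 consistent

II-1 ∈ {Ee FF QQ, Ee FF Qq, Ee Ff QQ, Ee Ff Qq, Ee ff QQ, Ee ff Qq}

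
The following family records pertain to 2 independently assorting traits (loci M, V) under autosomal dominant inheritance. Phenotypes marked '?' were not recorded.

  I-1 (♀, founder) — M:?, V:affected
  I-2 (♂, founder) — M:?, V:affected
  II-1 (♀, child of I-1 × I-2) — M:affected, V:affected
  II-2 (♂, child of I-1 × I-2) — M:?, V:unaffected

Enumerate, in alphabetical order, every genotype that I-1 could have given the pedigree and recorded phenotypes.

I-1 ∈ {MM Vv, Mm Vv, mm Vv}

M/I-1 ? ·: mm|Mm|MM
M/I-2 ? ·: mm|Mm|MM
M/II-1 aff I-1×I-2: Mm|MM
M/II-2 ? I-1×I-2: mm|Mm|MM
⇒ M over [I-1,I-2,II-1,II-2]: 21 consistent
V/I-1 aff ·: Vv
V/I-2 aff ·: Vv
V/II-1 aff I-1×I-2: Vv|VV
V/II-2 un I-1×I-2: vv
⇒ V over [I-1,I-2,II-1,II-2]: 2 consistent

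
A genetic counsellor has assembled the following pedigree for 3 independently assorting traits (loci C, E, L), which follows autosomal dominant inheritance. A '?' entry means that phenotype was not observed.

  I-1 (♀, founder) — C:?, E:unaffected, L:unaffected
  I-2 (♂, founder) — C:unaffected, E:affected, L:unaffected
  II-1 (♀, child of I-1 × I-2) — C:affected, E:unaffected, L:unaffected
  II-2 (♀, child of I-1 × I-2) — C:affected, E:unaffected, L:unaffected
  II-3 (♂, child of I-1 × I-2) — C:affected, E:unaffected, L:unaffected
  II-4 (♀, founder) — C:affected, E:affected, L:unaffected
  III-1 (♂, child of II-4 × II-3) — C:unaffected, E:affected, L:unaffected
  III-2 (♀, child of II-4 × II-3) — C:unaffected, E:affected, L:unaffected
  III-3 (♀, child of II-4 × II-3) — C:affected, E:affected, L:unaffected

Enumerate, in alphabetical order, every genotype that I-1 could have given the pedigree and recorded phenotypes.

I-1 ∈ {CC ee ll, Cc ee ll}

C/I-1 ? ·: Cc|CC
C/I-2 un ·: cc
C/II-1 aff I-1×I-2: Cc
C/II-2 aff I-1×I-2: Cc
C/II-3 aff I-1×I-2: Cc
C/II-4 aff ·: Cc
C/III-1 un II-4×II-3: cc
C/III-2 un II-4×II-3: cc
C/III-3 aff II-4×II-3: Cc|CC
⇒ C over [I-1,I-2,II-1,II-2,II-3,II-4,III-1,III-2,III-3]: 4 consistent
E/I-1 un ·: ee
E/I-2 aff ·: Ee
E/II-1 un I-1×I-2: ee
E/II-2 un I-1×I-2: ee
E/II-3 un I-1×I-2: ee
E/II-4 aff ·: Ee|EE
E/III-1 aff II-4×II-3: Ee
E/III-2 aff II-4×II-3: Ee
E/III-3 aff II-4×II-3: Ee
⇒ E over [I-1,I-2,II-1,II-2,II-3,II-4,III-1,III-2,III-3]: 2 consistent
L/I-1 un ·: ll
L/I-2 un ·: ll
L/II-1 un I-1×I-2: ll
L/II-2 un I-1×I-2: ll
L/II-3 un I-1×I-2: ll
L/II-4 un ·: ll
L/III-1 un II-4×II-3: ll
L/III-2 un II-4×II-3: ll
L/III-3 un II-4×II-3: ll
⇒ L over [I-1,I-2,II-1,II-2,II-3,II-4,III-1,III-2,III-3]: 1 consistent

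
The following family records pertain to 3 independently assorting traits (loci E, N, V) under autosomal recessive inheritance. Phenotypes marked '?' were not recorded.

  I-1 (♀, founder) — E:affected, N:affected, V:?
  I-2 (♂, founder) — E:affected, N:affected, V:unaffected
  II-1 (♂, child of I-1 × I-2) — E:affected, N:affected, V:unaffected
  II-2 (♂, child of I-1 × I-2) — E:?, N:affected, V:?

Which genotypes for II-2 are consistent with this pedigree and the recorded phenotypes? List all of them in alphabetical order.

E/I-1 aff ·: ee
E/I-2 aff ·: ee
E/II-1 aff I-1×I-2: ee
E/II-2 ? I-1×I-2: ee
⇒ E over [I-1,I-2,II-1,II-2]: 1 consistent
N/I-1 aff ·: nn
N/I-2 aff ·: nn
N/II-1 aff I-1×I-2: nn
N/II-2 aff I-1×I-2: nn
⇒ N over [I-1,I-2,II-1,II-2]: 1 consistent
V/I-1 ? ·: VV|Vv|vv
V/I-2 un ·: VV|Vv
V/II-1 un I-1×I-2: VV|Vv
V/II-2 ? I-1×I-2: VV|Vv|vv
⇒ V over [I-1,I-2,II-1,II-2]: 18 consistent

II-2 ∈ {ee nn VV, ee nn Vv, ee nn vv}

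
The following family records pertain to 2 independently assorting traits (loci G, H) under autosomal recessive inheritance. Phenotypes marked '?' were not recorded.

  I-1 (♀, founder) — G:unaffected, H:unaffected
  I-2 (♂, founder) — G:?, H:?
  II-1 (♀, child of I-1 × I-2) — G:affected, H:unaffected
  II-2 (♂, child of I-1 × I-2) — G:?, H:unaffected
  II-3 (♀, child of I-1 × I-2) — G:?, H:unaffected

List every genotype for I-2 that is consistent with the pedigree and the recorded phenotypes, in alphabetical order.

G/I-1 un ·: Gg
G/I-2 ? ·: Gg|gg
G/II-1 aff I-1×I-2: gg
G/II-2 ? I-1×I-2: GG|Gg|gg
G/II-3 ? I-1×I-2: GG|Gg|gg
⇒ G over [I-1,I-2,II-1,II-2,II-3]: 13 consistent
H/I-1 un ·: HH|Hh
H/I-2 ? ·: HH|Hh|hh
H/II-1 un I-1×I-2: HH|Hh
H/II-2 un I-1×I-2: HH|Hh
H/II-3 un I-1×I-2: HH|Hh
⇒ H over [I-1,I-2,II-1,II-2,II-3]: 27 consistent

I-2 ∈ {Gg HH, Gg Hh, Gg hh, gg HH, gg Hh, gg hh}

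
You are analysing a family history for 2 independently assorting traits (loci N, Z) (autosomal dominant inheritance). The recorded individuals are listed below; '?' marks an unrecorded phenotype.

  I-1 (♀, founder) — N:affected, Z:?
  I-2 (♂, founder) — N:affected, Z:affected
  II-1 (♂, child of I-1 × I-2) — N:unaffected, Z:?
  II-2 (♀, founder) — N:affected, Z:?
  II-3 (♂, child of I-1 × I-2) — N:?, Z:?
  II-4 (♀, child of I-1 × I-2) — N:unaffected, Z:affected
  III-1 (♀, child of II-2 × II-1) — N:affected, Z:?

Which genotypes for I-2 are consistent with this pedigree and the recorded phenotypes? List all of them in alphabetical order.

I-2 ∈ {Nn ZZ, Nn Zz}

N/I-1 aff ·: Nn
N/I-2 aff ·: Nn
N/II-1 un I-1×I-2: nn
N/II-2 aff ·: Nn|NN
N/II-3 ? I-1×I-2: nn|Nn|NN
N/II-4 un I-1×I-2: nn
N/III-1 aff II-2×II-1: Nn
⇒ N over [I-1,I-2,II-1,II-2,II-3,II-4,III-1]: 6 consistent
Z/I-1 ? ·: zz|Zz|ZZ
Z/I-2 aff ·: Zz|ZZ
Z/II-1 ? I-1×I-2: zz|Zz|ZZ
Z/II-2 ? ·: zz|Zz|ZZ
Z/II-3 ? I-1×I-2: zz|Zz|ZZ
Z/II-4 aff I-1×I-2: Zz|ZZ
Z/III-1 ? II-2×II-1: zz|Zz|ZZ
⇒ Z over [I-1,I-2,II-1,II-2,II-3,II-4,III-1]: 211 consistent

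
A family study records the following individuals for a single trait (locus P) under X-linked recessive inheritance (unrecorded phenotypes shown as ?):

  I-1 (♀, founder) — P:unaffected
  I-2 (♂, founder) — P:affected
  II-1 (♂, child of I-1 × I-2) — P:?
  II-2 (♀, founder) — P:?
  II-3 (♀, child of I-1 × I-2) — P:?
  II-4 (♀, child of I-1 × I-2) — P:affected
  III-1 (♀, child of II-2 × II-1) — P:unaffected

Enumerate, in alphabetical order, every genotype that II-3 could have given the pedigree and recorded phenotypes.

II-3 ∈ {X^PX^p, X^pX^p}

P/I-1 un ·: X^PX^p
P/I-2 aff ·: X^pY
P/II-1 ? I-1×I-2: X^PY|X^pY
P/II-2 ? ·: X^PX^P|X^PX^p|X^pX^p
P/II-3 ? I-1×I-2: X^PX^p|X^pX^p
P/II-4 aff I-1×I-2: X^pX^p
P/III-1 un II-2×II-1: X^PX^P|X^PX^p
⇒ P over [I-1,I-2,II-1,II-2,II-3,II-4,III-1]: 12 consistent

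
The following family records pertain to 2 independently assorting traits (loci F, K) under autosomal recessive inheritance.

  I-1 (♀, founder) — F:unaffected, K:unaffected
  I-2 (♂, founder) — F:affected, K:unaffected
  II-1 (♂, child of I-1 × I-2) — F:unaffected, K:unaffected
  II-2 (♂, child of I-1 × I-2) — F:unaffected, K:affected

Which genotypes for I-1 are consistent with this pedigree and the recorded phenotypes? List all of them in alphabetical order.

F/I-1 un ·: FF|Ff
F/I-2 aff ·: ff
F/II-1 un I-1×I-2: Ff
F/II-2 un I-1×I-2: Ff
⇒ F over [I-1,I-2,II-1,II-2]: 2 consistent
K/I-1 un ·: Kk
K/I-2 un ·: Kk
K/II-1 un I-1×I-2: KK|Kk
K/II-2 aff I-1×I-2: kk
⇒ K over [I-1,I-2,II-1,II-2]: 2 consistent

I-1 ∈ {FF Kk, Ff Kk}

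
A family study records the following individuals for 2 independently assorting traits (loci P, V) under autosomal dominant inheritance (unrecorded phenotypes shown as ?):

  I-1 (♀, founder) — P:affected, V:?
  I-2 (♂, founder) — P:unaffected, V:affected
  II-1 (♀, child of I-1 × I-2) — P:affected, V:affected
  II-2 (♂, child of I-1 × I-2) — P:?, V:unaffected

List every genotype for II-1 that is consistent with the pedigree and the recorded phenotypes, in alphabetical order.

P/I-1 aff ·: Pp|PP
P/I-2 un ·: pp
P/II-1 aff I-1×I-2: Pp
P/II-2 ? I-1×I-2: pp|Pp
⇒ P over [I-1,I-2,II-1,II-2]: 3 consistent
V/I-1 ? ·: vv|Vv
V/I-2 aff ·: Vv
V/II-1 aff I-1×I-2: Vv|VV
V/II-2 un I-1×I-2: vv
⇒ V over [I-1,I-2,II-1,II-2]: 3 consistent

II-1 ∈ {Pp VV, Pp Vv}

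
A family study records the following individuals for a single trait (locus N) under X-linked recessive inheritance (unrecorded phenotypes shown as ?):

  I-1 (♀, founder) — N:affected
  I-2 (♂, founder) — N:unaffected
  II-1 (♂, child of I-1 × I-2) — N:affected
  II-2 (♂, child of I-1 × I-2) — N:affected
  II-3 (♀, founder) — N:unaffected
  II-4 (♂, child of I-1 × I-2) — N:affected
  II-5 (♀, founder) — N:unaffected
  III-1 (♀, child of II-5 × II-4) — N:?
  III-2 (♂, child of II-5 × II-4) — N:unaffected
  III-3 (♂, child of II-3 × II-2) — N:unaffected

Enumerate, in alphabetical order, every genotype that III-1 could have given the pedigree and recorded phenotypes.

III-1 ∈ {X^NX^n, X^nX^n}

N/I-1 aff ·: X^nX^n
N/I-2 un ·: X^NY
N/II-1 aff I-1×I-2: X^nY
N/II-2 aff I-1×I-2: X^nY
N/II-3 un ·: X^NX^N|X^NX^n
N/II-4 aff I-1×I-2: X^nY
N/II-5 un ·: X^NX^N|X^NX^n
N/III-1 ? II-5×II-4: X^NX^n|X^nX^n
N/III-2 un II-5×II-4: X^NY
N/III-3 un II-3×II-2: X^NY
⇒ N over [I-1,I-2,II-1,II-2,II-3,II-4,II-5,III-1,III-2,III-3]: 6 consistent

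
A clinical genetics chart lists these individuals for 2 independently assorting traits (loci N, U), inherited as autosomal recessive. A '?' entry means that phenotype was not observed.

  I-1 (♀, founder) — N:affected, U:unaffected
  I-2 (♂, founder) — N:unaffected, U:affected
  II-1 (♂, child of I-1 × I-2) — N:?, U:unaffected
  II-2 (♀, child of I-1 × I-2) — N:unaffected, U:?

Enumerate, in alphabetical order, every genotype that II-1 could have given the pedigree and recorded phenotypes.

II-1 ∈ {Nn Uu, nn Uu}

N/I-1 aff ·: nn
N/I-2 un ·: NN|Nn
N/II-1 ? I-1×I-2: Nn|nn
N/II-2 un I-1×I-2: Nn
⇒ N over [I-1,I-2,II-1,II-2]: 3 consistent
U/I-1 un ·: UU|Uu
U/I-2 aff ·: uu
U/II-1 un I-1×I-2: Uu
U/II-2 ? I-1×I-2: Uu|uu
⇒ U over [I-1,I-2,II-1,II-2]: 3 consistent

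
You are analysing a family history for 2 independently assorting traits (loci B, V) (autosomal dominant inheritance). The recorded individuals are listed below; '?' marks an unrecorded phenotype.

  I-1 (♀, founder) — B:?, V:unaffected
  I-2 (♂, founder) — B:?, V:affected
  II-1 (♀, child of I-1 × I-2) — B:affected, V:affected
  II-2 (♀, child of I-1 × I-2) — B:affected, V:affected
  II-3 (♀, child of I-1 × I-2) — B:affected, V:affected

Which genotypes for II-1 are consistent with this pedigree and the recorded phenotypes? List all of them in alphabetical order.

II-1 ∈ {BB Vv, Bb Vv}

B/I-1 ? ·: bb|Bb|BB
B/I-2 ? ·: bb|Bb|BB
B/II-1 aff I-1×I-2: Bb|BB
B/II-2 aff I-1×I-2: Bb|BB
B/II-3 aff I-1×I-2: Bb|BB
⇒ B over [I-1,I-2,II-1,II-2,II-3]: 29 consistent
V/I-1 un ·: vv
V/I-2 aff ·: Vv|VV
V/II-1 aff I-1×I-2: Vv
V/II-2 aff I-1×I-2: Vv
V/II-3 aff I-1×I-2: Vv
⇒ V over [I-1,I-2,II-1,II-2,II-3]: 2 consistent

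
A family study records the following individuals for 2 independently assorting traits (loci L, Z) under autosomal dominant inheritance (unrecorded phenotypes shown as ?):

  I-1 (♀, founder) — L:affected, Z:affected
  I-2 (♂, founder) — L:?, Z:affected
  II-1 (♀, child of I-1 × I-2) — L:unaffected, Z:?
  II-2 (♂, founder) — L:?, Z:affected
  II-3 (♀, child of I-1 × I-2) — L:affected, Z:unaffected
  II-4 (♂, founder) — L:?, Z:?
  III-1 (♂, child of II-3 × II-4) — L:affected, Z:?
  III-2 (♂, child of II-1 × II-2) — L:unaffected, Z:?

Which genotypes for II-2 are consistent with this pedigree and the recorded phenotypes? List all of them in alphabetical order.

II-2 ∈ {Ll ZZ, Ll Zz, ll ZZ, ll Zz}

L/I-1 aff ·: Ll
L/I-2 ? ·: ll|Ll
L/II-1 un I-1×I-2: ll
L/II-2 ? ·: ll|Ll
L/II-3 aff I-1×I-2: Ll|LL
L/II-4 ? ·: ll|Ll|LL
L/III-1 aff II-3×II-4: Ll|LL
L/III-2 un II-1×II-2: ll
⇒ L over [I-1,I-2,II-1,II-2,II-3,II-4,III-1,III-2]: 28 consistent
Z/I-1 aff ·: Zz
Z/I-2 aff ·: Zz
Z/II-1 ? I-1×I-2: zz|Zz|ZZ
Z/II-2 aff ·: Zz|ZZ
Z/II-3 un I-1×I-2: zz
Z/II-4 ? ·: zz|Zz|ZZ
Z/III-1 ? II-3×II-4: zz|Zz
Z/III-2 ? II-1×II-2: zz|Zz|ZZ
⇒ Z over [I-1,I-2,II-1,II-2,II-3,II-4,III-1,III-2]: 44 consistent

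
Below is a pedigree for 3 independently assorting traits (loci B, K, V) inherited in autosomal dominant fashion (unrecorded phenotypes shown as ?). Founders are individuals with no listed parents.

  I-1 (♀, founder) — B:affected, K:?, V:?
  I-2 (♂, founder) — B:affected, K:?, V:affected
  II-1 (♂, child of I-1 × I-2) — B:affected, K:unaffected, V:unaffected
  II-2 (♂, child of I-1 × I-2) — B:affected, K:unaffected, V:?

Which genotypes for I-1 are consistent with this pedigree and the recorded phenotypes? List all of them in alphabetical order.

B/I-1 aff ·: Bb|BB
B/I-2 aff ·: Bb|BB
B/II-1 aff I-1×I-2: Bb|BB
B/II-2 aff I-1×I-2: Bb|BB
⇒ B over [I-1,I-2,II-1,II-2]: 13 consistent
K/I-1 ? ·: kk|Kk
K/I-2 ? ·: kk|Kk
K/II-1 un I-1×I-2: kk
K/II-2 un I-1×I-2: kk
⇒ K over [I-1,I-2,II-1,II-2]: 4 consistent
V/I-1 ? ·: vv|Vv
V/I-2 aff ·: Vv
V/II-1 un I-1×I-2: vv
V/II-2 ? I-1×I-2: vv|Vv|VV
⇒ V over [I-1,I-2,II-1,II-2]: 5 consistent

I-1 ∈ {BB Kk Vv, BB Kk vv, BB kk Vv, BB kk vv, Bb Kk Vv, Bb Kk vv, Bb kk Vv, Bb kk vv}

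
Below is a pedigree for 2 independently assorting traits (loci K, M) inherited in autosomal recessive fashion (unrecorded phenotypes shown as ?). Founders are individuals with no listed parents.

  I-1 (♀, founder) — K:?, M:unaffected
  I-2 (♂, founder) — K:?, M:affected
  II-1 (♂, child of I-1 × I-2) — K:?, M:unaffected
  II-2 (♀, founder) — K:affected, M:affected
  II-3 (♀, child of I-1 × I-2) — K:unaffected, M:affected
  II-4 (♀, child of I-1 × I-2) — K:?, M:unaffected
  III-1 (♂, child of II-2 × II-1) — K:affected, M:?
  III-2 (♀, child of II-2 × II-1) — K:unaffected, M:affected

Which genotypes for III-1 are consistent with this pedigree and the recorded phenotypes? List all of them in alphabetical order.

K/I-1 ? ·: KK|Kk|kk
K/I-2 ? ·: KK|Kk|kk
K/II-1 ? I-1×I-2: Kk
K/II-2 aff ·: kk
K/II-3 un I-1×I-2: KK|Kk
K/II-4 ? I-1×I-2: KK|Kk|kk
K/III-1 aff II-2×II-1: kk
K/III-2 un II-2×II-1: Kk
⇒ K over [I-1,I-2,II-1,II-2,II-3,II-4,III-1,III-2]: 20 consistent
M/I-1 un ·: Mm
M/I-2 aff ·: mm
M/II-1 un I-1×I-2: Mm
M/II-2 aff ·: mm
M/II-3 aff I-1×I-2: mm
M/II-4 un I-1×I-2: Mm
M/III-1 ? II-2×II-1: Mm|mm
M/III-2 aff II-2×II-1: mm
⇒ M over [I-1,I-2,II-1,II-2,II-3,II-4,III-1,III-2]: 2 consistent

III-1 ∈ {kk Mm, kk mm}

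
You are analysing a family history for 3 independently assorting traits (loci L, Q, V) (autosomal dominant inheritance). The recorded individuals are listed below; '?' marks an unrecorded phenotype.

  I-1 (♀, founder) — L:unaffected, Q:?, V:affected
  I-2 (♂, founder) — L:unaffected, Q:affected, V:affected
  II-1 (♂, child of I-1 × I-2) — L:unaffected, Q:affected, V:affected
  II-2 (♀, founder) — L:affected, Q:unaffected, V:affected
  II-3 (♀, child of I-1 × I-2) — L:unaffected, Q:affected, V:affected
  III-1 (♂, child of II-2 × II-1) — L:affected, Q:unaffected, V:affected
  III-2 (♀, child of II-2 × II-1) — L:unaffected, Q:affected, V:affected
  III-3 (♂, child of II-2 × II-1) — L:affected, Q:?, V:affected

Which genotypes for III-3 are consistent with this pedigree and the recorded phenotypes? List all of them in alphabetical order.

III-3 ∈ {Ll Qq VV, Ll Qq Vv, Ll qq VV, Ll qq Vv}

L/I-1 un ·: ll
L/I-2 un ·: ll
L/II-1 un I-1×I-2: ll
L/II-2 aff ·: Ll
L/II-3 un I-1×I-2: ll
L/III-1 aff II-2×II-1: Ll
L/III-2 un II-2×II-1: ll
L/III-3 aff II-2×II-1: Ll
⇒ L over [I-1,I-2,II-1,II-2,II-3,III-1,III-2,III-3]: 1 consistent
Q/I-1 ? ·: qq|Qq|QQ
Q/I-2 aff ·: Qq|QQ
Q/II-1 aff I-1×I-2: Qq
Q/II-2 un ·: qq
Q/II-3 aff I-1×I-2: Qq|QQ
Q/III-1 un II-2×II-1: qq
Q/III-2 aff II-2×II-1: Qq
Q/III-3 ? II-2×II-1: qq|Qq
⇒ Q over [I-1,I-2,II-1,II-2,II-3,III-1,III-2,III-3]: 16 consistent
V/I-1 aff ·: Vv|VV
V/I-2 aff ·: Vv|VV
V/II-1 aff I-1×I-2: Vv|VV
V/II-2 aff ·: Vv|VV
V/II-3 aff I-1×I-2: Vv|VV
V/III-1 aff II-2×II-1: Vv|VV
V/III-2 aff II-2×II-1: Vv|VV
V/III-3 aff II-2×II-1: Vv|VV
⇒ V over [I-1,I-2,II-1,II-2,II-3,III-1,III-2,III-3]: 159 consistent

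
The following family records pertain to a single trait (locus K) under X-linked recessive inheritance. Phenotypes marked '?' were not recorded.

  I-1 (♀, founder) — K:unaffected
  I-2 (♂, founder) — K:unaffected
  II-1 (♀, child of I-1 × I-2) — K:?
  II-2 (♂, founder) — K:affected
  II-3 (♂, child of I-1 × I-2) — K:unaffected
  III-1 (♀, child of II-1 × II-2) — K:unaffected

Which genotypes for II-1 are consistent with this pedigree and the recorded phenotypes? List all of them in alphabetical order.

K/I-1 un ·: X^KX^K|X^KX^k
K/I-2 un ·: X^KY
K/II-1 ? I-1×I-2: X^KX^K|X^KX^k
K/II-2 aff ·: X^kY
K/II-3 un I-1×I-2: X^KY
K/III-1 un II-1×II-2: X^KX^k
⇒ K over [I-1,I-2,II-1,II-2,II-3,III-1]: 3 consistent

II-1 ∈ {X^KX^K, X^KX^k}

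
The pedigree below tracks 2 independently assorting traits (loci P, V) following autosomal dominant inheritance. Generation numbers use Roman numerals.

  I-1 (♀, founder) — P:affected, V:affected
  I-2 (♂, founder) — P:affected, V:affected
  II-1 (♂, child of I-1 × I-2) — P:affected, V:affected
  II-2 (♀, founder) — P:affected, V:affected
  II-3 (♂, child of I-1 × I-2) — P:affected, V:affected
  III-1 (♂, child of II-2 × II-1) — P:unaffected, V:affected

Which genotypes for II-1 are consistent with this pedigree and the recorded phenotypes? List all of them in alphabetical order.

II-1 ∈ {Pp VV, Pp Vv}

P/I-1 aff ·: Pp|PP
P/I-2 aff ·: Pp|PP
P/II-1 aff I-1×I-2: Pp
P/II-2 aff ·: Pp
P/II-3 aff I-1×I-2: Pp|PP
P/III-1 un II-2×II-1: pp
⇒ P over [I-1,I-2,II-1,II-2,II-3,III-1]: 6 consistent
V/I-1 aff ·: Vv|VV
V/I-2 aff ·: Vv|VV
V/II-1 aff I-1×I-2: Vv|VV
V/II-2 aff ·: Vv|VV
V/II-3 aff I-1×I-2: Vv|VV
V/III-1 aff II-2×II-1: Vv|VV
⇒ V over [I-1,I-2,II-1,II-2,II-3,III-1]: 45 consistent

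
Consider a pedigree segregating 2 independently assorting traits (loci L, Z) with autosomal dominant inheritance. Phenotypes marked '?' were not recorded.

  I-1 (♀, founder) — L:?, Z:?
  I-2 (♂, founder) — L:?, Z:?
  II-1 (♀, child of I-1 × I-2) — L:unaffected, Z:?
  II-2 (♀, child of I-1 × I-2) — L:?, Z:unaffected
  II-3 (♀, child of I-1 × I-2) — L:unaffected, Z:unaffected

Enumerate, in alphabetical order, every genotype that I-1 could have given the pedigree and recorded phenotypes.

L/I-1 ? ·: ll|Ll
L/I-2 ? ·: ll|Ll
L/II-1 un I-1×I-2: ll
L/II-2 ? I-1×I-2: ll|Ll|LL
L/II-3 un I-1×I-2: ll
⇒ L over [I-1,I-2,II-1,II-2,II-3]: 8 consistent
Z/I-1 ? ·: zz|Zz
Z/I-2 ? ·: zz|Zz
Z/II-1 ? I-1×I-2: zz|Zz|ZZ
Z/II-2 un I-1×I-2: zz
Z/II-3 un I-1×I-2: zz
⇒ Z over [I-1,I-2,II-1,II-2,II-3]: 8 consistent

I-1 ∈ {Ll Zz, Ll zz, ll Zz, ll zz}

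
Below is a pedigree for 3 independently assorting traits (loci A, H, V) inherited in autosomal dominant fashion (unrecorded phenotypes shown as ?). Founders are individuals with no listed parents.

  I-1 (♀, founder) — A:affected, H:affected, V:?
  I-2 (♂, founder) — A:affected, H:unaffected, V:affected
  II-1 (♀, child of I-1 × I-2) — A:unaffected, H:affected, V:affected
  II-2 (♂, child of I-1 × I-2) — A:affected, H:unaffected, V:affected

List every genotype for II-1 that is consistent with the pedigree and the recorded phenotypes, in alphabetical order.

II-1 ∈ {aa Hh VV, aa Hh Vv}

A/I-1 aff ·: Aa
A/I-2 aff ·: Aa
A/II-1 un I-1×I-2: aa
A/II-2 aff I-1×I-2: Aa|AA
⇒ A over [I-1,I-2,II-1,II-2]: 2 consistent
H/I-1 aff ·: Hh
H/I-2 un ·: hh
H/II-1 aff I-1×I-2: Hh
H/II-2 un I-1×I-2: hh
⇒ H over [I-1,I-2,II-1,II-2]: 1 consistent
V/I-1 ? ·: vv|Vv|VV
V/I-2 aff ·: Vv|VV
V/II-1 aff I-1×I-2: Vv|VV
V/II-2 aff I-1×I-2: Vv|VV
⇒ V over [I-1,I-2,II-1,II-2]: 15 consistent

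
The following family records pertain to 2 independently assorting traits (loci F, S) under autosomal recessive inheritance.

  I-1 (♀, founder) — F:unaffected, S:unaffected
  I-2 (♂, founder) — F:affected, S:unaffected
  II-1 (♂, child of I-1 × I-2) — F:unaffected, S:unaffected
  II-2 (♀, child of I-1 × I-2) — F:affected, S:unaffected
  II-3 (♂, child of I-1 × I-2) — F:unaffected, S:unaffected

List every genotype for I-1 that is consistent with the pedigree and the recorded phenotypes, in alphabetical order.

F/I-1 un ·: Ff
F/I-2 aff ·: ff
F/II-1 un I-1×I-2: Ff
F/II-2 aff I-1×I-2: ff
F/II-3 un I-1×I-2: Ff
⇒ F over [I-1,I-2,II-1,II-2,II-3]: 1 consistent
S/I-1 un ·: SS|Ss
S/I-2 un ·: SS|Ss
S/II-1 un I-1×I-2: SS|Ss
S/II-2 un I-1×I-2: SS|Ss
S/II-3 un I-1×I-2: SS|Ss
⇒ S over [I-1,I-2,II-1,II-2,II-3]: 25 consistent

I-1 ∈ {Ff SS, Ff Ss}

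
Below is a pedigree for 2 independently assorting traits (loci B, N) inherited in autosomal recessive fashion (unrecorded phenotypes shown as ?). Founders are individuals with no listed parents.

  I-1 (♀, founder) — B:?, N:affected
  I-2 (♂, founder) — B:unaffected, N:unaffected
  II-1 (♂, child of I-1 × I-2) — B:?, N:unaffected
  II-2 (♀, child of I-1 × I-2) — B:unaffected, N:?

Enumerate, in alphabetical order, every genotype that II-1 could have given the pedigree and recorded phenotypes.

B/I-1 ? ·: BB|Bb|bb
B/I-2 un ·: BB|Bb
B/II-1 ? I-1×I-2: BB|Bb|bb
B/II-2 un I-1×I-2: BB|Bb
⇒ B over [I-1,I-2,II-1,II-2]: 18 consistent
N/I-1 aff ·: nn
N/I-2 un ·: NN|Nn
N/II-1 un I-1×I-2: Nn
N/II-2 ? I-1×I-2: Nn|nn
⇒ N over [I-1,I-2,II-1,II-2]: 3 consistent

II-1 ∈ {BB Nn, Bb Nn, bb Nn}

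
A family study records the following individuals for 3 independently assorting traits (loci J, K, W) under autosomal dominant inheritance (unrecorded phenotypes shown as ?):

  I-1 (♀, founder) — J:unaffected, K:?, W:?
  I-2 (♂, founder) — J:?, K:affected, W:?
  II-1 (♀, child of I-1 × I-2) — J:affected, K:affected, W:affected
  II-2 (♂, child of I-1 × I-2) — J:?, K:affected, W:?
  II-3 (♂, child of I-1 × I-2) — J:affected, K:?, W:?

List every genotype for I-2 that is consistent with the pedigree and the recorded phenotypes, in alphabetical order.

I-2 ∈ {JJ KK WW, JJ KK Ww, JJ KK ww, JJ Kk WW, JJ Kk Ww, JJ Kk ww, Jj KK WW, Jj KK Ww, Jj KK ww, Jj Kk WW, Jj Kk Ww, Jj Kk ww}

J/I-1 un ·: jj
J/I-2 ? ·: Jj|JJ
J/II-1 aff I-1×I-2: Jj
J/II-2 ? I-1×I-2: jj|Jj
J/II-3 aff I-1×I-2: Jj
⇒ J over [I-1,I-2,II-1,II-2,II-3]: 3 consistent
K/I-1 ? ·: kk|Kk|KK
K/I-2 aff ·: Kk|KK
K/II-1 aff I-1×I-2: Kk|KK
K/II-2 aff I-1×I-2: Kk|KK
K/II-3 ? I-1×I-2: kk|Kk|KK
⇒ K over [I-1,I-2,II-1,II-2,II-3]: 32 consistent
W/I-1 ? ·: ww|Ww|WW
W/I-2 ? ·: ww|Ww|WW
W/II-1 aff I-1×I-2: Ww|WW
W/II-2 ? I-1×I-2: ww|Ww|WW
W/II-3 ? I-1×I-2: ww|Ww|WW
⇒ W over [I-1,I-2,II-1,II-2,II-3]: 45 consistent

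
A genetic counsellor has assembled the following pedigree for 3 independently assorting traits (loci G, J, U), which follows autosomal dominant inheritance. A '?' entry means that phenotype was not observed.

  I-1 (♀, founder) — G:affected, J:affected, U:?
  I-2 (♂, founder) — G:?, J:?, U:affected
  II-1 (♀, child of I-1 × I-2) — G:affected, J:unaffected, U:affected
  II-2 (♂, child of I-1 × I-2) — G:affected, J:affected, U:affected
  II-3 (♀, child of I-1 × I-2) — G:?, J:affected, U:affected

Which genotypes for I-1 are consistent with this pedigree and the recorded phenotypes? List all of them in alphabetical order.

G/I-1 aff ·: Gg|GG
G/I-2 ? ·: gg|Gg|GG
G/II-1 aff I-1×I-2: Gg|GG
G/II-2 aff I-1×I-2: Gg|GG
G/II-3 ? I-1×I-2: gg|Gg|GG
⇒ G over [I-1,I-2,II-1,II-2,II-3]: 32 consistent
J/I-1 aff ·: Jj
J/I-2 ? ·: jj|Jj
J/II-1 un I-1×I-2: jj
J/II-2 aff I-1×I-2: Jj|JJ
J/II-3 aff I-1×I-2: Jj|JJ
⇒ J over [I-1,I-2,II-1,II-2,II-3]: 5 consistent
U/I-1 ? ·: uu|Uu|UU
U/I-2 aff ·: Uu|UU
U/II-1 aff I-1×I-2: Uu|UU
U/II-2 aff I-1×I-2: Uu|UU
U/II-3 aff I-1×I-2: Uu|UU
⇒ U over [I-1,I-2,II-1,II-2,II-3]: 27 consistent

I-1 ∈ {GG Jj UU, GG Jj Uu, GG Jj uu, Gg Jj UU, Gg Jj Uu, Gg Jj uu}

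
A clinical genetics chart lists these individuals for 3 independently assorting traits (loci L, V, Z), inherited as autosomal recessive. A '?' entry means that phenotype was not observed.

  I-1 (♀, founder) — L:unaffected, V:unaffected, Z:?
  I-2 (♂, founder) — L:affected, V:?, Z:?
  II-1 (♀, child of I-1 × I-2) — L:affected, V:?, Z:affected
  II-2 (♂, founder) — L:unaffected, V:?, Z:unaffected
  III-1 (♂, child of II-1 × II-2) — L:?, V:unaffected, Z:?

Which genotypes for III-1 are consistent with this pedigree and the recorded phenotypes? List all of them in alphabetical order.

III-1 ∈ {Ll VV Zz, Ll VV zz, Ll Vv Zz, Ll Vv zz, ll VV Zz, ll VV zz, ll Vv Zz, ll Vv zz}

L/I-1 un ·: Ll
L/I-2 aff ·: ll
L/II-1 aff I-1×I-2: ll
L/II-2 un ·: LL|Ll
L/III-1 ? II-1×II-2: Ll|ll
⇒ L over [I-1,I-2,II-1,II-2,III-1]: 3 consistent
V/I-1 un ·: VV|Vv
V/I-2 ? ·: VV|Vv|vv
V/II-1 ? I-1×I-2: VV|Vv|vv
V/II-2 ? ·: VV|Vv|vv
V/III-1 un II-1×II-2: VV|Vv
⇒ V over [I-1,I-2,II-1,II-2,III-1]: 45 consistent
Z/I-1 ? ·: Zz|zz
Z/I-2 ? ·: Zz|zz
Z/II-1 aff I-1×I-2: zz
Z/II-2 un ·: ZZ|Zz
Z/III-1 ? II-1×II-2: Zz|zz
⇒ Z over [I-1,I-2,II-1,II-2,III-1]: 12 consistent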